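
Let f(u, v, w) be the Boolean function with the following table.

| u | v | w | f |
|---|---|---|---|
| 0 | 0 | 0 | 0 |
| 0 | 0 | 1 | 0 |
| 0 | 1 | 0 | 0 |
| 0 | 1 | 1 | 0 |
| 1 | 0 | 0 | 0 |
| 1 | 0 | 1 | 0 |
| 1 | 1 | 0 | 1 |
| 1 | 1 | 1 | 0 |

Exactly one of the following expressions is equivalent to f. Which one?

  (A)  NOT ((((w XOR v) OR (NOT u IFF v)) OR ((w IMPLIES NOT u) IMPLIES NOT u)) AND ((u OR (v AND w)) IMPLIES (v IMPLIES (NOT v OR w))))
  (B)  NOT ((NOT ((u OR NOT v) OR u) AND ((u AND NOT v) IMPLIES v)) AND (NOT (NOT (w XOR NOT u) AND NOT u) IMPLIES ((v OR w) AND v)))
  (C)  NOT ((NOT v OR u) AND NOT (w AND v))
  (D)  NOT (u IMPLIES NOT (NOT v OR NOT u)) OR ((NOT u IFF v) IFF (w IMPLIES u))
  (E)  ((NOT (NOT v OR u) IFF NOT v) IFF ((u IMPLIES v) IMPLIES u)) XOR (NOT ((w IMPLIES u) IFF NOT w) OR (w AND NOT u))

A

(B) disagrees with f on (0,0,0) (formula → 1, table → 0); rule it out.
(C) disagrees with f on (0,1,0) (formula → 1, table → 0); rule it out.
(D) disagrees with f on (0,0,1) (formula → 1, table → 0); rule it out.
(E) disagrees with f on (0,0,0) (formula → 1, table → 0); rule it out.
That leaves (A). Evaluating it on every row reproduces the table of f exactly.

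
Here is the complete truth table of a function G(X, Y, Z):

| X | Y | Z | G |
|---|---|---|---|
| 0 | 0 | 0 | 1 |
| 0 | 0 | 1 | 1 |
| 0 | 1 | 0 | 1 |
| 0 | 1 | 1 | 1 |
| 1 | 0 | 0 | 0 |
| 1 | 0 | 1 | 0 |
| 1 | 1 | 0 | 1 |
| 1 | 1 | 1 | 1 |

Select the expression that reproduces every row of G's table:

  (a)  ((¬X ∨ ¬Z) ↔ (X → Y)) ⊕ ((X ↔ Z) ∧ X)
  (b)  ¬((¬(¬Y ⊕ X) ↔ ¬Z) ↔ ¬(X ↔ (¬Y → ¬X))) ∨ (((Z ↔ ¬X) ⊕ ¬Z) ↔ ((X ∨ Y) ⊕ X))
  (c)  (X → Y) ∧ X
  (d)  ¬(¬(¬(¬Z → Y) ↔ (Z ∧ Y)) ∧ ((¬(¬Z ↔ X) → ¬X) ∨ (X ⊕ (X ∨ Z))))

(b) disagrees with G on (0,0,1) (formula → 0, table → 1); rule it out.
(c) disagrees with G on (0,0,0) (formula → 0, table → 1); rule it out.
(d) disagrees with G on (0,0,0) (formula → 0, table → 1); rule it out.
(a) is the remaining candidate, and it agrees with G on all 8 inputs.

a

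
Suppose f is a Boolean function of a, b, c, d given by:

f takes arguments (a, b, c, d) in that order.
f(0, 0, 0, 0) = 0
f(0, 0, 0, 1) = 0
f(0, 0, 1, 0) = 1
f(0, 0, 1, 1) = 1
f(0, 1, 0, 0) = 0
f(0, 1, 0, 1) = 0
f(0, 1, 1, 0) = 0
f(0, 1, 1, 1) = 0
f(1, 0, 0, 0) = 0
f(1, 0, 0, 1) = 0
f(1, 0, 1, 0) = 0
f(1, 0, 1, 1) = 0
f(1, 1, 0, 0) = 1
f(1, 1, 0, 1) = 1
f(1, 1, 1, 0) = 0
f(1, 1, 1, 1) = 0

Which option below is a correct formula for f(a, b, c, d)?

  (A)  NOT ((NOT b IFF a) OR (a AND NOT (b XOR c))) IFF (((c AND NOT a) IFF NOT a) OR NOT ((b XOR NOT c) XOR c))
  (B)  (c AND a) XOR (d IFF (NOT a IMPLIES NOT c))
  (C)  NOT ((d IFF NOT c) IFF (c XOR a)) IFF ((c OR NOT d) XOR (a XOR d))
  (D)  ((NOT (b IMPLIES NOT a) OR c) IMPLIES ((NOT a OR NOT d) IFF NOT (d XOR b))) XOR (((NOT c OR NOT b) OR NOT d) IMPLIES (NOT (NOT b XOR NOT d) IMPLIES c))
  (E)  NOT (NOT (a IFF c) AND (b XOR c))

A

(B) disagrees with f on (0,0,0,1) (formula → 1, table → 0); rule it out.
(C) disagrees with f on (0,0,0,1) (formula → 1, table → 0); rule it out.
(D) disagrees with f on (0,0,0,0) (formula → 1, table → 0); rule it out.
(E) disagrees with f on (0,0,0,0) (formula → 1, table → 0); rule it out.
That leaves (A). Evaluating it on every row reproduces the table of f exactly.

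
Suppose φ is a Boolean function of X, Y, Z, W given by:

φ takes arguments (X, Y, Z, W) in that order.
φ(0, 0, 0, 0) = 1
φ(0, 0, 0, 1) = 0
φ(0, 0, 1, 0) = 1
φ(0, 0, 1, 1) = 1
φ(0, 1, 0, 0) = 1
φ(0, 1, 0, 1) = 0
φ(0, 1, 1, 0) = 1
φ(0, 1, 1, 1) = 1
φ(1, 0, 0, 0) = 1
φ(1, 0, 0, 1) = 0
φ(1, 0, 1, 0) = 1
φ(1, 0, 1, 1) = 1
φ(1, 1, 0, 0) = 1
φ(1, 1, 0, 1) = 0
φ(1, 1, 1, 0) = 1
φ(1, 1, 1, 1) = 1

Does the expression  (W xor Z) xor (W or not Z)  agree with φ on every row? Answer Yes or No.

Yes

Test each input against both φ and the formula:
  X=0, Y=0, Z=0, W=0: formula gives 1, φ = 1 ✓
  X=0, Y=0, Z=0, W=1: formula gives 0, φ = 0 ✓
  X=0, Y=0, Z=1, W=0: formula gives 1, φ = 1 ✓
  X=0, Y=0, Z=1, W=1: formula gives 1, φ = 1 ✓
  …and likewise for the remaining 12 rows.
All 16 rows match — the expression computes φ exactly.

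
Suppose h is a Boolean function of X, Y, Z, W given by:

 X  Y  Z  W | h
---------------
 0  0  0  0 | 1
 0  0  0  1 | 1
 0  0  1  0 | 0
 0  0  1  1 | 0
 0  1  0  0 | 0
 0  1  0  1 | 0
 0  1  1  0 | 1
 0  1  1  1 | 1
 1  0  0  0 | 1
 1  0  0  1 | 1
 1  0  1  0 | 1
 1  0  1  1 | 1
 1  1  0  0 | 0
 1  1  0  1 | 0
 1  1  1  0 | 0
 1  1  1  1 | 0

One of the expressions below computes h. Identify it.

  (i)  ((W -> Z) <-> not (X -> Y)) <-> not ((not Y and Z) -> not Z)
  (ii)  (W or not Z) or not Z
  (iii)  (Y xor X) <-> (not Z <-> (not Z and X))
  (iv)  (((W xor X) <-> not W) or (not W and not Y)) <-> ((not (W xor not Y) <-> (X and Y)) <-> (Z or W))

(i): at (0,0,0,1) it gives 0, but h = 1 — eliminated.
(ii): at (0,0,1,1) it gives 1, but h = 0 — eliminated.
(iv): at (0,0,0,0) it gives 0, but h = 1 — eliminated.
(iii) is the remaining candidate, and it agrees with h on all 16 inputs.

iii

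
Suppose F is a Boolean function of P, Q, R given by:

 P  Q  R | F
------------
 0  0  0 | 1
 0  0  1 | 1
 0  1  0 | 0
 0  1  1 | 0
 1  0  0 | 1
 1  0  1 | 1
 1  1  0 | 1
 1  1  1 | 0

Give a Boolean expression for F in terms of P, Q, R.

F(P, Q, R) = ((((P' · Q) · R') + ((P' · Q) · R)) + ((P · Q) · R))'

The 0-rows are (0,1,0), (0,1,1), (1,1,1). Take each as a conjunction (¬P·Q·¬R, ¬P·Q·R, P·Q·R), form their disjunction, and complement — that gives a formula that is 1 everywhere F is.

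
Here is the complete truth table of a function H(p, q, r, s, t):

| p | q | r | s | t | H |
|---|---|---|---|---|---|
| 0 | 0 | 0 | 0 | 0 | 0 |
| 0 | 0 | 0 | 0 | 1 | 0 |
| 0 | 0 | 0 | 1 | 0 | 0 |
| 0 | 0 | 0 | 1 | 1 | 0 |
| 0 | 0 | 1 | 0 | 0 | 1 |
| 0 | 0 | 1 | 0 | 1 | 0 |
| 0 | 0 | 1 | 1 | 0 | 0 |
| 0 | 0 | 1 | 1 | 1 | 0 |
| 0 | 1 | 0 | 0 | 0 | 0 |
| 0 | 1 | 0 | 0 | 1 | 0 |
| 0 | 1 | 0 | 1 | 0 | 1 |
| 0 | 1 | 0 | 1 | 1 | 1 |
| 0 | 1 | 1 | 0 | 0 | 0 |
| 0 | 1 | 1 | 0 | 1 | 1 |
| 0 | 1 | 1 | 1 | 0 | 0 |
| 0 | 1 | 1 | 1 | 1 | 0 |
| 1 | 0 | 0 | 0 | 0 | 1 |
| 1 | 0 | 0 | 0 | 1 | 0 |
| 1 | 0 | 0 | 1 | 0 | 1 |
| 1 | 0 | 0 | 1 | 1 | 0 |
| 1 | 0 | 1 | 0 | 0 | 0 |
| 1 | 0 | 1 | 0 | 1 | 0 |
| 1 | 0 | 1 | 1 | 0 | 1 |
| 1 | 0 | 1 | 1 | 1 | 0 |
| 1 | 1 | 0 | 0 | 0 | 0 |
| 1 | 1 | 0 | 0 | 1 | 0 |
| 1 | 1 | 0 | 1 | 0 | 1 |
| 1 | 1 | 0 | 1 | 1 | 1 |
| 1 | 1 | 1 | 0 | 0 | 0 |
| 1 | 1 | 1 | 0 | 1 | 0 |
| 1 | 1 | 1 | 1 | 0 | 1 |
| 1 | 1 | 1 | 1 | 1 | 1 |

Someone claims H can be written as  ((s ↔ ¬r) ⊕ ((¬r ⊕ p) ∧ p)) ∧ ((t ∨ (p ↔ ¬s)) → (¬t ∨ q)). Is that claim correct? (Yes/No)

No

Check the formula against H row by row:
  p=0, q=0, r=0, s=0, t=0: formula gives 0, H = 0 ✓
  p=0, q=0, r=0, s=0, t=1: formula gives 0, H = 0 ✓
  p=0, q=0, r=0, s=1, t=0: formula gives 1, but H = 0 ✗
Row (0,0,0,1,0) is a counterexample, so the formula is not equivalent to H.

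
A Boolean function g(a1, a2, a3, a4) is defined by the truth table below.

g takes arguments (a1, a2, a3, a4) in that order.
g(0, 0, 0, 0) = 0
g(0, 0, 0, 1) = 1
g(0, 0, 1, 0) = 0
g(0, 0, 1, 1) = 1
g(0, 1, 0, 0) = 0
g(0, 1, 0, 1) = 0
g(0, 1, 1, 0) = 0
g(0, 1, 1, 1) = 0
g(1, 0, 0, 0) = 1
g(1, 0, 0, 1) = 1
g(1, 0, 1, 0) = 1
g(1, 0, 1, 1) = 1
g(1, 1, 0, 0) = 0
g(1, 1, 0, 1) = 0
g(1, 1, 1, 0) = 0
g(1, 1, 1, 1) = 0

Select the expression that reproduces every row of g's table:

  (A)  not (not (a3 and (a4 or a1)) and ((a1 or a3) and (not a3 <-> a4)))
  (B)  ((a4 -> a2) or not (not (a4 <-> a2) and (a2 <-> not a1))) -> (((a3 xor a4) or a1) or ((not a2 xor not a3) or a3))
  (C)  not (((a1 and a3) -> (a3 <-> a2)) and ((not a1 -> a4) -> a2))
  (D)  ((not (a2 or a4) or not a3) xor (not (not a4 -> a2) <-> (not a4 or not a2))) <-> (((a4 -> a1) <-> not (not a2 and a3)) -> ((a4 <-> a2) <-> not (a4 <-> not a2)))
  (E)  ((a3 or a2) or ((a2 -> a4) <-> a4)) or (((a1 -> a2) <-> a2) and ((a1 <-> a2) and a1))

C

(A) disagrees with g on (0,0,0,0) (formula → 1, table → 0); rule it out.
(B) disagrees with g on (0,0,1,0) (formula → 1, table → 0); rule it out.
(D) disagrees with g on (0,0,1,1) (formula → 0, table → 1); rule it out.
(E) disagrees with g on (0,0,1,0) (formula → 1, table → 0); rule it out.
Only (C) survives; checking it on all 16 rows confirms it matches g.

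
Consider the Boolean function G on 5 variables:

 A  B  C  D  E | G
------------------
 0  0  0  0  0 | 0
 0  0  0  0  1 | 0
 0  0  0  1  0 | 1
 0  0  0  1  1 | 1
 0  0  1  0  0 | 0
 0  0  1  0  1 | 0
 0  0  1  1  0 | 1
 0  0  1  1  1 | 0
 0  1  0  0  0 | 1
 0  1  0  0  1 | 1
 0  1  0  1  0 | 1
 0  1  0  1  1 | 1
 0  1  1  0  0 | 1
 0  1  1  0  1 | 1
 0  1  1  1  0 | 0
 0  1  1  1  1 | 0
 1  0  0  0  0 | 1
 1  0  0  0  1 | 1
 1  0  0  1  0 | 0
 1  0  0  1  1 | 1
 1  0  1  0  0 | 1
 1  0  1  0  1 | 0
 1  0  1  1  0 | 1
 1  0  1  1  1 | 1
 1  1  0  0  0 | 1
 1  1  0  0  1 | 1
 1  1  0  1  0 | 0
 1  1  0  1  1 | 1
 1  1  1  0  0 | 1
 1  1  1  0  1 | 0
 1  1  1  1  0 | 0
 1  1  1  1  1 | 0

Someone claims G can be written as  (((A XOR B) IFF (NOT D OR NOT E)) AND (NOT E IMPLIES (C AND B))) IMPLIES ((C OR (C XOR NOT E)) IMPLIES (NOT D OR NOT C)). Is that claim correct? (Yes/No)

No

Test each input against both G and the formula:
  A=0, B=0, C=0, D=0, E=0: formula gives 1, but G = 0 ✗
Row (0,0,0,0,0) is a counterexample, so the formula is not equivalent to G.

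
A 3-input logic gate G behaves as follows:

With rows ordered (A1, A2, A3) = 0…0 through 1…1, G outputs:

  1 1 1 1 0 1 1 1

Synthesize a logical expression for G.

Only row (1,0,0) gives 0. So G is 1 everywhere except there — the complement of the minterm A1·¬A2·¬A3.

G(A1, A2, A3) = not ((A1 and not A2) and not A3)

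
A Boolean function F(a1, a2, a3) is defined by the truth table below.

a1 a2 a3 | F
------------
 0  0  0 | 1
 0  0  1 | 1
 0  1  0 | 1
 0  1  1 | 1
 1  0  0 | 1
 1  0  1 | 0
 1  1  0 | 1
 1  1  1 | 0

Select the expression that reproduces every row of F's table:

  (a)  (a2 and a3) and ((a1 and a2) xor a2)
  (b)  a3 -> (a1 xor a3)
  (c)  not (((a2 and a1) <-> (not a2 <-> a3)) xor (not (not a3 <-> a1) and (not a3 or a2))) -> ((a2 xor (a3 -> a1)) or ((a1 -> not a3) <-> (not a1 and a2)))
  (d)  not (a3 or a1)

(a): at (0,0,0) it gives 0, but F = 1 — eliminated.
(c): at (0,0,1) it gives 0, but F = 1 — eliminated.
(d): at (0,0,1) it gives 0, but F = 1 — eliminated.
(b) is the remaining candidate, and it agrees with F on all 8 inputs.

b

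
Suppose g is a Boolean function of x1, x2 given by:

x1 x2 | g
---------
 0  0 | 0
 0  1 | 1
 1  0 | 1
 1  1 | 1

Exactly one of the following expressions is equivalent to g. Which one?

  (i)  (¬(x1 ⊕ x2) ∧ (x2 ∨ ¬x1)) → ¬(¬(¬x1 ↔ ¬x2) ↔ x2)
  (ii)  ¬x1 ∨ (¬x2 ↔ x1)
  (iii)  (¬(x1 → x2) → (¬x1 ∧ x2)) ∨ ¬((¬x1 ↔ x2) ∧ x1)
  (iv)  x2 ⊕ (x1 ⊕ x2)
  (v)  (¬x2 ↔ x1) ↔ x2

i

(ii) disagrees with g on (0,0) (formula → 1, table → 0); rule it out.
(iii) disagrees with g on (0,0) (formula → 1, table → 0); rule it out.
(iv) disagrees with g on (0,1) (formula → 0, table → 1); rule it out.
(v) disagrees with g on (0,0) (formula → 1, table → 0); rule it out.
(i) is the remaining candidate, and it agrees with g on all 4 inputs.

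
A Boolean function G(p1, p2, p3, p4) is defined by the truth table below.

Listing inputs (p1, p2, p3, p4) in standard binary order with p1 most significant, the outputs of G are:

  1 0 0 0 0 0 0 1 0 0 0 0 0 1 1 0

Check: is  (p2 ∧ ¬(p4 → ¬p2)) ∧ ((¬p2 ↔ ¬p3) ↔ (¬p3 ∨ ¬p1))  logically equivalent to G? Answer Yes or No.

No

Evaluate (p2 ∧ ¬(p4 → ¬p2)) ∧ ((¬p2 ↔ ¬p3) ↔ (¬p3 ∨ ¬p1)) on each row and compare to G:
  p1=0, p2=0, p3=0, p4=0: formula gives 0, but G = 1 ✗
Since they disagree at (0,0,0,0), the expression is not a correct formula for G.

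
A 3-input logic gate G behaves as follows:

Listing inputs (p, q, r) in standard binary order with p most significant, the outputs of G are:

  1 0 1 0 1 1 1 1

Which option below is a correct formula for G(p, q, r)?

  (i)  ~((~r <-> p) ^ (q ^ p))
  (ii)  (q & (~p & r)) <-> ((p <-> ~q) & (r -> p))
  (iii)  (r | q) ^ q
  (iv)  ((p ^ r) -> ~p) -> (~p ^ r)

iv

(i) fails at (0,1,0): the formula yields 0, G is 1.
(ii) fails at (0,0,1): the formula yields 1, G is 0.
(iii) fails at (0,0,0): the formula yields 0, G is 1.
Only (iv) survives; checking it on all 8 rows confirms it matches G.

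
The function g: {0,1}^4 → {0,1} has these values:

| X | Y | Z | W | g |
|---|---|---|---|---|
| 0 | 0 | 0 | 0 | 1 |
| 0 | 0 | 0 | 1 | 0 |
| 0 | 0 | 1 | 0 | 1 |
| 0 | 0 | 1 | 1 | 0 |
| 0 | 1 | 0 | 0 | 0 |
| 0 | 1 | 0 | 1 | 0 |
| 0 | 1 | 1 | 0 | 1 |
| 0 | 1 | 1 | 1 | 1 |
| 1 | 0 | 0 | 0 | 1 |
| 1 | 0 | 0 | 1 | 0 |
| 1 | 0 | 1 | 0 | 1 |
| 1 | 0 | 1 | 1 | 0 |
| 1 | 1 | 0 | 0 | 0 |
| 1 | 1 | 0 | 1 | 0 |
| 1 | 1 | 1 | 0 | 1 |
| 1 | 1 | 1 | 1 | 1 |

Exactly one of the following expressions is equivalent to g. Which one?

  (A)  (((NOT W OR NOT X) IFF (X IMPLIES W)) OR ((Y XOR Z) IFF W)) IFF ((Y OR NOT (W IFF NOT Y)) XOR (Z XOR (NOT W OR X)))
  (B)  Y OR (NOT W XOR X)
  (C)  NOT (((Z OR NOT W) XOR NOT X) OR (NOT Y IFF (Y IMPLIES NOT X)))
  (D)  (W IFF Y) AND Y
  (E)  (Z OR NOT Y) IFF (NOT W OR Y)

(A): at (0,0,0,0) it gives 0, but g = 1 — eliminated.
(B): at (0,1,0,0) it gives 1, but g = 0 — eliminated.
(C): at (0,0,0,0) it gives 0, but g = 1 — eliminated.
(D): at (0,0,0,0) it gives 0, but g = 1 — eliminated.
That leaves (E). Evaluating it on every row reproduces the table of g exactly.

E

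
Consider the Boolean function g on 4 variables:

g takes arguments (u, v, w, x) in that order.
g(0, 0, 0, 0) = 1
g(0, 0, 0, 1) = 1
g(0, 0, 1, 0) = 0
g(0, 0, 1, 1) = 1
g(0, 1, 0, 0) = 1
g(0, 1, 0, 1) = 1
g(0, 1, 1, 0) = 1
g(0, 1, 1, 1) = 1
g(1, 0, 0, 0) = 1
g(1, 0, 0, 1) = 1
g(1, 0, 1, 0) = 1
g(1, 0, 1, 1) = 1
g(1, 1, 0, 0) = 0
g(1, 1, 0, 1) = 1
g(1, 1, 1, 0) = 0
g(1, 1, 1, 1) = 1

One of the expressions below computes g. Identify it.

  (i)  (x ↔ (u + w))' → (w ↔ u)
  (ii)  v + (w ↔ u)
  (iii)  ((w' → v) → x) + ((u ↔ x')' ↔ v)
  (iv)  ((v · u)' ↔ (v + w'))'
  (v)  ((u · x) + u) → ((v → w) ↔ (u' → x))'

(i): at (0,1,1,0) it gives 0, but g = 1 — eliminated.
(ii): at (0,0,1,1) it gives 0, but g = 1 — eliminated.
(iv): at (0,0,0,0) it gives 0, but g = 1 — eliminated.
(v): at (0,0,1,0) it gives 1, but g = 0 — eliminated.
Only (iii) survives; checking it on all 16 rows confirms it matches g.

iii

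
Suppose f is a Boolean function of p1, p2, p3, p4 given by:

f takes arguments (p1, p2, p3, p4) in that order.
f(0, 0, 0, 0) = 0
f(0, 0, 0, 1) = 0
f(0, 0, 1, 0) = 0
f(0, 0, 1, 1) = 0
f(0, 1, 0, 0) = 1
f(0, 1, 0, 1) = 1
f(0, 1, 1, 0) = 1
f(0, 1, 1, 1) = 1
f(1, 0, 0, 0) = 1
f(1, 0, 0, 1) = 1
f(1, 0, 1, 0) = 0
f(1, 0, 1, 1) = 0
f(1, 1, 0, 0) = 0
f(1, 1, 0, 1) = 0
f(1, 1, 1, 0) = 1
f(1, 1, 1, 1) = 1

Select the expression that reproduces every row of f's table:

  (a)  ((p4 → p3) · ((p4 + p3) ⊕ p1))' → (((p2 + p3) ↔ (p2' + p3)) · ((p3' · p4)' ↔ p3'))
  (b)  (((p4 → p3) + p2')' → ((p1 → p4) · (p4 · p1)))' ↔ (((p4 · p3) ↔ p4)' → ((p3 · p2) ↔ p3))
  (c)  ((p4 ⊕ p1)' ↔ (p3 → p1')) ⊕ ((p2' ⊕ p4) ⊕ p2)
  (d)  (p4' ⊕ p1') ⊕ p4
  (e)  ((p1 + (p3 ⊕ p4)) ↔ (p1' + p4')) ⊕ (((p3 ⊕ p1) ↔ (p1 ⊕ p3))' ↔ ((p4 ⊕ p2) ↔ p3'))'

(a): at (0,0,1,0) it gives 1, but f = 0 — eliminated.
(b): at (0,1,0,0) it gives 0, but f = 1 — eliminated.
(c): at (0,1,0,0) it gives 0, but f = 1 — eliminated.
(d): at (0,1,0,0) it gives 0, but f = 1 — eliminated.
That leaves (e). Evaluating it on every row reproduces the table of f exactly.

e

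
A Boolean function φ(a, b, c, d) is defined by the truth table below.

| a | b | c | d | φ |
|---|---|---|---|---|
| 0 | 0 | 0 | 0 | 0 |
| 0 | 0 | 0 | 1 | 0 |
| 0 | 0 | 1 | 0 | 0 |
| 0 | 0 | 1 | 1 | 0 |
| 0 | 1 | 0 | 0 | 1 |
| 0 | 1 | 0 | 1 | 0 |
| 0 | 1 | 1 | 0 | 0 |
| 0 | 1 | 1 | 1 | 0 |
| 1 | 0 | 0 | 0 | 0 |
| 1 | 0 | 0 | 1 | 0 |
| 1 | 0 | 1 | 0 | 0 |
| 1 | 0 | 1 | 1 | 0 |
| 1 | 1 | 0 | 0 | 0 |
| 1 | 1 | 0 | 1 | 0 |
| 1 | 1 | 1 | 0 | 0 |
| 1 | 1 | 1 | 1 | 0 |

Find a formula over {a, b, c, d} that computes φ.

φ is 1 on exactly one input, (0,1,0,0), whose minterm is ¬a·b·¬c·¬d. So φ is just that conjunction.

φ(a, b, c, d) = ((not a and b) and not c) and not d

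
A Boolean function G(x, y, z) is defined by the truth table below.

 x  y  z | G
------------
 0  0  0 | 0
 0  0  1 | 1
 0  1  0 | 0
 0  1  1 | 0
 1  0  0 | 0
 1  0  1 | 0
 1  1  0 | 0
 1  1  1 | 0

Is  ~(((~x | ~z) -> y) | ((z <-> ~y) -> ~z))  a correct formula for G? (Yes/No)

Test each input against both G and the formula:
  x=0, y=0, z=0: formula gives 0, G = 0 ✓
  x=0, y=0, z=1: formula gives 1, G = 1 ✓
  x=0, y=1, z=0: formula gives 0, G = 0 ✓
  x=0, y=1, z=1: formula gives 0, G = 0 ✓
  x=1, y=0, z=0: formula gives 0, G = 0 ✓
  … (the remaining 3 rows also agree.)
No disagreement on any input; they are logically equivalent.

Yes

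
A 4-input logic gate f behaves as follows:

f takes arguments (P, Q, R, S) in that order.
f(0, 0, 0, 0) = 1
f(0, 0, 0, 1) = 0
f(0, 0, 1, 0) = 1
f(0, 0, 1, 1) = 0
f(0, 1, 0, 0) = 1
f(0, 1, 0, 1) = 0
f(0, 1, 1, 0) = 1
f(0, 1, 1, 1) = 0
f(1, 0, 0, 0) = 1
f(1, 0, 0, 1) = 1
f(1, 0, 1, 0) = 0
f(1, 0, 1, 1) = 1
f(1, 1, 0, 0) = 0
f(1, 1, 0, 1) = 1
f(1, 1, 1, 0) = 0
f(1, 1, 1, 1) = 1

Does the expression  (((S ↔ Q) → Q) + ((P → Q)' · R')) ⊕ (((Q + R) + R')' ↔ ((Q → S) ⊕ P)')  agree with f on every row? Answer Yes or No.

Yes

Test each input against both f and the formula:
  P=0, Q=0, R=0, S=0: formula gives 1, f = 1 ✓
  P=0, Q=0, R=0, S=1: formula gives 0, f = 0 ✓
  P=0, Q=0, R=1, S=0: formula gives 1, f = 1 ✓
  P=0, Q=0, R=1, S=1: formula gives 0, f = 0 ✓
  …and likewise for the remaining 12 rows.
All 16 rows match — the expression computes f exactly.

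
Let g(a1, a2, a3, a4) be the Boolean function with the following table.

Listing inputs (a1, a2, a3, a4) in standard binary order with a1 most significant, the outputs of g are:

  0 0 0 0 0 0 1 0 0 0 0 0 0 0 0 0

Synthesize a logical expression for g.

g(a1, a2, a3, a4) = ((a1' · a2) · a3) · a4'

g is 1 on exactly one input, (0,1,1,0), whose minterm is ¬a1·a2·a3·¬a4. So g is just that conjunction.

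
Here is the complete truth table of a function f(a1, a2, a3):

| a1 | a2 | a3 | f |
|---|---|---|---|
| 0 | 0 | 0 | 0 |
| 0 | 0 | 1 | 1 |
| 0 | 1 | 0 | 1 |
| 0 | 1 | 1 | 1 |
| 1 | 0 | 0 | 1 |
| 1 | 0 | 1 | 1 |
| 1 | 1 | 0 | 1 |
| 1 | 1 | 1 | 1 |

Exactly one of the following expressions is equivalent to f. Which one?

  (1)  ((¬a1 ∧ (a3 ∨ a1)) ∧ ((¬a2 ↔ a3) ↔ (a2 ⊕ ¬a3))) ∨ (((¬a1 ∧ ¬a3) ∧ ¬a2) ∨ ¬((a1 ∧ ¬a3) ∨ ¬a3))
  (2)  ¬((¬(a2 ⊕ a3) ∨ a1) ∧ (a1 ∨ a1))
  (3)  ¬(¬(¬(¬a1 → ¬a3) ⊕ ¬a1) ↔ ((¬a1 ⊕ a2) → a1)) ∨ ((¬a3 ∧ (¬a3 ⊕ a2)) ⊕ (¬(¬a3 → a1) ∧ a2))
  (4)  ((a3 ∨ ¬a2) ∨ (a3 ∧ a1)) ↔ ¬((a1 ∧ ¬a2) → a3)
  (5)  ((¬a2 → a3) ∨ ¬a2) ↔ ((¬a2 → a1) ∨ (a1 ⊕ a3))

5

(1) disagrees with f on (0,0,0) (formula → 1, table → 0); rule it out.
(2) disagrees with f on (0,0,0) (formula → 1, table → 0); rule it out.
(3) disagrees with f on (0,0,0) (formula → 1, table → 0); rule it out.
(4) disagrees with f on (0,0,1) (formula → 0, table → 1); rule it out.
Only (5) survives; checking it on all 8 rows confirms it matches f.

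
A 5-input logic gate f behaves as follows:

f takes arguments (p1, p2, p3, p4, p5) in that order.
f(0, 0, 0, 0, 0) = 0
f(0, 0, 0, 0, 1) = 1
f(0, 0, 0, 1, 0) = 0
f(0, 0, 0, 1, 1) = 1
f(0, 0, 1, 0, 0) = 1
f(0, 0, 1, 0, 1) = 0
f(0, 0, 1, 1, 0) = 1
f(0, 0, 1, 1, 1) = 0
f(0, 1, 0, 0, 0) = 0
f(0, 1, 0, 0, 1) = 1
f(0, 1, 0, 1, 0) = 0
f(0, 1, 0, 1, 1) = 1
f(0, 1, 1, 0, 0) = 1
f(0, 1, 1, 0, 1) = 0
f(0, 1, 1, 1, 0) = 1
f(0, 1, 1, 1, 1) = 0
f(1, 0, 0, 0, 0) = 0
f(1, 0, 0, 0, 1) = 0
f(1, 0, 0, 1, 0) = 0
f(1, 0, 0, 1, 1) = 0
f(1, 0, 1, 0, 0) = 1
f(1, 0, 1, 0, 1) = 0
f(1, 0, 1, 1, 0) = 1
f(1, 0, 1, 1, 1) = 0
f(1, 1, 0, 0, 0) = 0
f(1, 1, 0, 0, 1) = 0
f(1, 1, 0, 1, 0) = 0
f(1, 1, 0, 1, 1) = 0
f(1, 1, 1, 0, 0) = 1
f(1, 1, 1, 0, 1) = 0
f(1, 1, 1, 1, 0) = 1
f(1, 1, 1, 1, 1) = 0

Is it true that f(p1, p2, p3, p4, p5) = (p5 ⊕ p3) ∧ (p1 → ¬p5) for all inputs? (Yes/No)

Evaluate (p5 ⊕ p3) ∧ (p1 → ¬p5) on each row and compare to f:
  p1=0, p2=0, p3=0, p4=0, p5=0: formula gives 0, f = 0 ✓
  p1=0, p2=0, p3=0, p4=0, p5=1: formula gives 1, f = 1 ✓
  p1=0, p2=0, p3=0, p4=1, p5=0: formula gives 0, f = 0 ✓
  p1=0, p2=0, p3=0, p4=1, p5=1: formula gives 1, f = 1 ✓
  … (the remaining 28 rows also agree.)
Every row agrees, so the formula is equivalent.

Yes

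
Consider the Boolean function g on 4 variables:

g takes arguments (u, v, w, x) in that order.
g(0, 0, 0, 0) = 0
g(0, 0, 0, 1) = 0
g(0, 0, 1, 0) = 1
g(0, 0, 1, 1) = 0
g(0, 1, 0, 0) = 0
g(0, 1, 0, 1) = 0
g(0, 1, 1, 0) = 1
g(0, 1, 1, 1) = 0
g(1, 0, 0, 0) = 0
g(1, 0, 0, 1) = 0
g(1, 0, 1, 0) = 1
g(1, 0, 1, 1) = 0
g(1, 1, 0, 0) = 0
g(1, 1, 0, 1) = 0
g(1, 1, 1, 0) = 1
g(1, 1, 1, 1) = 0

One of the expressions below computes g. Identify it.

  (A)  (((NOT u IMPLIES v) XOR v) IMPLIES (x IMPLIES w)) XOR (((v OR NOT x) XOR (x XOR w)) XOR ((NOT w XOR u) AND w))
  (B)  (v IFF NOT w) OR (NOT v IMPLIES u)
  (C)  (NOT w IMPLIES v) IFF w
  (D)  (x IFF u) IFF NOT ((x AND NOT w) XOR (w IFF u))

(A): at (0,0,1,1) it gives 1, but g = 0 — eliminated.
(B): at (0,0,1,1) it gives 1, but g = 0 — eliminated.
(C): at (0,0,0,0) it gives 1, but g = 0 — eliminated.
Only (D) survives; checking it on all 16 rows confirms it matches g.

D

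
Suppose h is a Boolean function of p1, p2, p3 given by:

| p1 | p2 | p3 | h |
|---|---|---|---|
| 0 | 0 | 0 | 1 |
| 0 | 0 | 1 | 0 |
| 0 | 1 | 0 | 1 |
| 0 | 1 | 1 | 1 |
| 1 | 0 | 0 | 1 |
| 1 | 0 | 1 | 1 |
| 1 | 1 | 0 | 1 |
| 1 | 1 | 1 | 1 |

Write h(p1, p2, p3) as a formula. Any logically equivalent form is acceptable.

h(p1, p2, p3) = not ((not p1 and not p2) and p3)

h is 0 on exactly one input, (0,0,1), whose minterm is ¬p1·¬p2·p3. So h is the negation of that single conjunction.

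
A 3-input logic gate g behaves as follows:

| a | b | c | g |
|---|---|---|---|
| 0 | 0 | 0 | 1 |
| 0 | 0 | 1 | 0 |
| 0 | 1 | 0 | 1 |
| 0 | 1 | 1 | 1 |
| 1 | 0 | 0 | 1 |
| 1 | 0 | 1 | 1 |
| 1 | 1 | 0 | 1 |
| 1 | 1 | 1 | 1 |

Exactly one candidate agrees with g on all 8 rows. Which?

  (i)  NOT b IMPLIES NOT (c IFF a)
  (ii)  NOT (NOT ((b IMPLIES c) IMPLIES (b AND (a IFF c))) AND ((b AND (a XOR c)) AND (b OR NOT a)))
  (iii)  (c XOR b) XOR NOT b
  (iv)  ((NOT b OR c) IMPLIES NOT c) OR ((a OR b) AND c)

(i) fails at (0,0,0): the formula yields 0, g is 1.
(ii) fails at (0,0,1): the formula yields 1, g is 0.
(iii) fails at (0,1,1): the formula yields 0, g is 1.
(iv) is the remaining candidate, and it agrees with g on all 8 inputs.

iv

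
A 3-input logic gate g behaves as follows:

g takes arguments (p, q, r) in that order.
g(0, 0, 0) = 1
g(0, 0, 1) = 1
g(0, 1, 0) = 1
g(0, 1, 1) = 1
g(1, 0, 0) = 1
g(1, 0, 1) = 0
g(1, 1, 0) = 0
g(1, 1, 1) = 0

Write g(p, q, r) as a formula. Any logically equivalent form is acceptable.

The 0-rows are (1,0,1), (1,1,0), (1,1,1). Take each as a conjunction (p·¬q·r, p·q·¬r, p·q·r), form their disjunction, and complement — that gives a formula that is 1 everywhere g is.

g(p, q, r) = not ((((p and not q) and r) or ((p and q) and not r)) or ((p and q) and r))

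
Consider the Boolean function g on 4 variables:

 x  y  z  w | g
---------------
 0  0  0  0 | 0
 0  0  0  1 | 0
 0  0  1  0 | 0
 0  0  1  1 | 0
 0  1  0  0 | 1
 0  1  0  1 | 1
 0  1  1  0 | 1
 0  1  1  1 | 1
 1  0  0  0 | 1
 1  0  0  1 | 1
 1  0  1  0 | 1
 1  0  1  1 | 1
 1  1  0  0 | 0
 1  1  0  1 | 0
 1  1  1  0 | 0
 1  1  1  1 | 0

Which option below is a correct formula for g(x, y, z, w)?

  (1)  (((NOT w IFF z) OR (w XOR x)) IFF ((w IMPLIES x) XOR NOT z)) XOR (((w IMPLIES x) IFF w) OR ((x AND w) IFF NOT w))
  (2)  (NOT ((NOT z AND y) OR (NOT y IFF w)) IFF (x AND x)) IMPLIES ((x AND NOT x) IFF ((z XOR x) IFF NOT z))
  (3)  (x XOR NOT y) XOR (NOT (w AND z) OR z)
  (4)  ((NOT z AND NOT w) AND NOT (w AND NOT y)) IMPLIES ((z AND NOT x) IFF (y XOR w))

(1): at (0,0,0,0) it gives 1, but g = 0 — eliminated.
(2): at (0,0,0,0) it gives 1, but g = 0 — eliminated.
(4): at (0,0,0,0) it gives 1, but g = 0 — eliminated.
That leaves (3). Evaluating it on every row reproduces the table of g exactly.

3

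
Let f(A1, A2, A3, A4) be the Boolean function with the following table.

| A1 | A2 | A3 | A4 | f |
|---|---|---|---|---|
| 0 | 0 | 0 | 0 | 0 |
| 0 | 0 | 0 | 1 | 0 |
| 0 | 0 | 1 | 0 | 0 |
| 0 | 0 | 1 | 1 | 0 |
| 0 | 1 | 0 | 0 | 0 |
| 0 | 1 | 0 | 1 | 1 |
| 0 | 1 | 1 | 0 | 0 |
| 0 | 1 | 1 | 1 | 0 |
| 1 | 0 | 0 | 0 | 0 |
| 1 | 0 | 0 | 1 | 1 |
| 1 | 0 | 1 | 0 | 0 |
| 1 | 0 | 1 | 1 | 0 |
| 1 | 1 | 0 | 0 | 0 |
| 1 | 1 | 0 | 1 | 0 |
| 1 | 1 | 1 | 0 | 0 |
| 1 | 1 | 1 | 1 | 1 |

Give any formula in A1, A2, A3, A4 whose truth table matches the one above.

The 1-rows are (0,1,0,1), (1,0,0,1), (1,1,1,1). Each contributes one minterm — ¬A1·A2·¬A3·A4; A1·¬A2·¬A3·A4; A1·A2·A3·A4 — and their disjunction is a sum-of-products form of f.

f(A1, A2, A3, A4) = ((((~A1 & A2) & ~A3) & A4) | (((A1 & ~A2) & ~A3) & A4)) | (((A1 & A2) & A3) & A4)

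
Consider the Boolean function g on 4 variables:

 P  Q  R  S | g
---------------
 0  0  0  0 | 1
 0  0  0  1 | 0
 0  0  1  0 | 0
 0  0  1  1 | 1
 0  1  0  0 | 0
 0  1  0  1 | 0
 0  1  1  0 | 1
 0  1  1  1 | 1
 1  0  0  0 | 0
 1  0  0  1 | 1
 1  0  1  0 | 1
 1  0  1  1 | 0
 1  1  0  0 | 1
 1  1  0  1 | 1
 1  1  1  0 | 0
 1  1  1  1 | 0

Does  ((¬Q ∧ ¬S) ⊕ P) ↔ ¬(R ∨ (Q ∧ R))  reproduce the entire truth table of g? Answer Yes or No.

Evaluate ((¬Q ∧ ¬S) ⊕ P) ↔ ¬(R ∨ (Q ∧ R)) on each row and compare to g:
  P=0, Q=0, R=0, S=0: formula gives 1, g = 1 ✓
  P=0, Q=0, R=0, S=1: formula gives 0, g = 0 ✓
  P=0, Q=0, R=1, S=0: formula gives 0, g = 0 ✓
  P=0, Q=0, R=1, S=1: formula gives 1, g = 1 ✓
  … (the remaining 12 rows also agree.)
All 16 rows match — the expression computes g exactly.

Yes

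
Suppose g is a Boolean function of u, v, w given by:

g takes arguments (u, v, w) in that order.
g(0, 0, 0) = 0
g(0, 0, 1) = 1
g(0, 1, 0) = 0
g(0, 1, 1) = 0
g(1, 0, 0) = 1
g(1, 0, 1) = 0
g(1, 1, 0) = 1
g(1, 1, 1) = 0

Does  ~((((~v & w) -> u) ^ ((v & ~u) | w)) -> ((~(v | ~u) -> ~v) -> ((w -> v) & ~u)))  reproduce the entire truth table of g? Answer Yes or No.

Yes

Test each input against both g and the formula:
  u=0, v=0, w=0: formula gives 0, g = 0 ✓
  u=0, v=0, w=1: formula gives 1, g = 1 ✓
  u=0, v=1, w=0: formula gives 0, g = 0 ✓
  u=0, v=1, w=1: formula gives 0, g = 0 ✓
  u=1, v=0, w=0: formula gives 1, g = 1 ✓
  … (the remaining 3 rows also agree.)
No disagreement on any input; they are logically equivalent.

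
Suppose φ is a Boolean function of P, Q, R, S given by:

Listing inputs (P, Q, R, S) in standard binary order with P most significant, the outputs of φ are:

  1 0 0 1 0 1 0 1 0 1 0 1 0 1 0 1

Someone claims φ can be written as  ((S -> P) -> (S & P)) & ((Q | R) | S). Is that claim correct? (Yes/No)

No

Check the formula against φ row by row:
  P=0, Q=0, R=0, S=0: formula gives 0, but φ = 1 ✗
A single disagreement suffices: at (0,0,0,0) they differ, so the formula does not compute φ.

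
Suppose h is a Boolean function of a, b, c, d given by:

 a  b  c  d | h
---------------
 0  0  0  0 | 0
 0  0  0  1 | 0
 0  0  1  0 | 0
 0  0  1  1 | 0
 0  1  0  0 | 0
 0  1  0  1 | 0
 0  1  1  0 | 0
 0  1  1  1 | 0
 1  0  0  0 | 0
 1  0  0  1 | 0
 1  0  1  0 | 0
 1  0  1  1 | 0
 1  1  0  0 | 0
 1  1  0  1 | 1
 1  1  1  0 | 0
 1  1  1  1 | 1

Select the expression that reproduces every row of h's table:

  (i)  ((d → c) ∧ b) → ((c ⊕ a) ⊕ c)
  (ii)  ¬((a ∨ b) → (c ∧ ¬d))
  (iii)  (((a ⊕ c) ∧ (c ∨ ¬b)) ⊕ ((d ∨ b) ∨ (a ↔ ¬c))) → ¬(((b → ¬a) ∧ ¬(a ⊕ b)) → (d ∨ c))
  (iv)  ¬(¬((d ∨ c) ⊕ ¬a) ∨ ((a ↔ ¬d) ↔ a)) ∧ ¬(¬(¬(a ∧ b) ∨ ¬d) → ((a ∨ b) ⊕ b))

iv

(i) fails at (0,0,0,0): the formula yields 1, h is 0.
(ii) fails at (0,1,0,0): the formula yields 1, h is 0.
(iii) fails at (0,0,0,0): the formula yields 1, h is 0.
That leaves (iv). Evaluating it on every row reproduces the table of h exactly.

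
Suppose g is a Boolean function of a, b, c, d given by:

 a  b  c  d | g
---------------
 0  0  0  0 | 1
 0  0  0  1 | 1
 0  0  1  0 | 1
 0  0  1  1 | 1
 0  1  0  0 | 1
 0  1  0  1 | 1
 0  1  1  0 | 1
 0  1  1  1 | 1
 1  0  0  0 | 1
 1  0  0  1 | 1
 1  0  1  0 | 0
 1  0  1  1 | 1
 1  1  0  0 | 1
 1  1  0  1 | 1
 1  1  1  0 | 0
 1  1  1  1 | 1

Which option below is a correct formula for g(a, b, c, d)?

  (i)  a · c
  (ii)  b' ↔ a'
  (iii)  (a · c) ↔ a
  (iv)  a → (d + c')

(i): at (0,0,0,0) it gives 0, but g = 1 — eliminated.
(ii): at (0,1,0,0) it gives 0, but g = 1 — eliminated.
(iii): at (1,0,0,0) it gives 0, but g = 1 — eliminated.
That leaves (iv). Evaluating it on every row reproduces the table of g exactly.

iv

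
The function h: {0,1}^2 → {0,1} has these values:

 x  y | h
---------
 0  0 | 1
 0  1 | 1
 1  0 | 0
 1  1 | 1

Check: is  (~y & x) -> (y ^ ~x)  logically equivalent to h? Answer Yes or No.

Yes

Check the formula against h row by row:
  x=0, y=0: formula gives 1, h = 1 ✓
  x=0, y=1: formula gives 1, h = 1 ✓
  x=1, y=0: formula gives 0, h = 0 ✓
  x=1, y=1: formula gives 1, h = 1 ✓
All 4 rows match — the expression computes h exactly.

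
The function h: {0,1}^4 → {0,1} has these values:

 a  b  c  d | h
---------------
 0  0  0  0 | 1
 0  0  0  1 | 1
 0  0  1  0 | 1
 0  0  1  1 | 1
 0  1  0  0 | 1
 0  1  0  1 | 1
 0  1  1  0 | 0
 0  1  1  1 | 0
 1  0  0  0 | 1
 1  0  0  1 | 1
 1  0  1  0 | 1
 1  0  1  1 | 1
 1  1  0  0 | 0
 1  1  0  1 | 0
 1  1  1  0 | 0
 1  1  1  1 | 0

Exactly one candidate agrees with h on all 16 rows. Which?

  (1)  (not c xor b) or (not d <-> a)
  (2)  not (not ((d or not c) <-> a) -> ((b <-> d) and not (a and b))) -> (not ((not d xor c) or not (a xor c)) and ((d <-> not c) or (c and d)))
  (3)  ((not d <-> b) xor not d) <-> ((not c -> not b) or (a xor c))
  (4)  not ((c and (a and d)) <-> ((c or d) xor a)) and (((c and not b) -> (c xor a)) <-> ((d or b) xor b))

3

(1): at (0,0,1,0) it gives 0, but h = 1 — eliminated.
(2): at (0,0,0,1) it gives 0, but h = 1 — eliminated.
(4): at (0,0,0,0) it gives 0, but h = 1 — eliminated.
Only (3) survives; checking it on all 16 rows confirms it matches h.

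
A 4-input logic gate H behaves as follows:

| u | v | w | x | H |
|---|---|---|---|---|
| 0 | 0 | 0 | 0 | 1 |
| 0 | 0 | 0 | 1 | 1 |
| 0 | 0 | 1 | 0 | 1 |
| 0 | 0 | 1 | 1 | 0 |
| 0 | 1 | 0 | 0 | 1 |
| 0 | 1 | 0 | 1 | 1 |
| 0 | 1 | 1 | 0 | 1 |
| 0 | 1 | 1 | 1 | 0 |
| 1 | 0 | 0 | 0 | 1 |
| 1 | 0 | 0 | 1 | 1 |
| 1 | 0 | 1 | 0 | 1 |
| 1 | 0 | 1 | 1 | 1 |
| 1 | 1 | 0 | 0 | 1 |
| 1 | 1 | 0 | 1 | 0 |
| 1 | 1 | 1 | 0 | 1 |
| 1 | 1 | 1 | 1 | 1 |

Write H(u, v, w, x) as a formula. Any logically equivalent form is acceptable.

H is 0 on only 3 rows — (0,0,1,1), (0,1,1,1), (1,1,0,1). Writing each as a minterm (¬u·¬v·w·x, ¬u·v·w·x, u·v·¬w·x) and OR-ing them characterizes exactly where H=0, so H is the negation of that disjunction.

H(u, v, w, x) = not (((((not u and not v) and w) and x) or (((not u and v) and w) and x)) or (((u and v) and not w) and x))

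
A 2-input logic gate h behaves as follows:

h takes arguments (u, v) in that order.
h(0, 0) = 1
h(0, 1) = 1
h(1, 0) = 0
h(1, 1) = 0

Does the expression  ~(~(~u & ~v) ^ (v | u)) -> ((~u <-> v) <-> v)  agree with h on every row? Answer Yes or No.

Check the formula against h row by row:
  u=0, v=0: formula gives 1, h = 1 ✓
  u=0, v=1: formula gives 1, h = 1 ✓
  u=1, v=0: formula gives 0, h = 0 ✓
  u=1, v=1: formula gives 0, h = 0 ✓
All 4 rows match — the expression computes h exactly.

Yes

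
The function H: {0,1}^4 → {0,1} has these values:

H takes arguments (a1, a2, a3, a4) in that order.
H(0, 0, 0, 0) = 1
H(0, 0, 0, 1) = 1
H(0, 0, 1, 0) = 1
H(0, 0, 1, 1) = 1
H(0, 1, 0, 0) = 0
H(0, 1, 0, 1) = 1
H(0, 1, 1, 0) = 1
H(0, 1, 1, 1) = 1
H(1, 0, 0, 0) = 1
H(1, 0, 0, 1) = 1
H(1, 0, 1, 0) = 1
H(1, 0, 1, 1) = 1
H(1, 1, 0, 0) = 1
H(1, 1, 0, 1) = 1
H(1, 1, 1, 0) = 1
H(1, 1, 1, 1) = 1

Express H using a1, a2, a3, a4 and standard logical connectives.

H(a1, a2, a3, a4) = ~(((~a1 & a2) & ~a3) & ~a4)

Only row (0,1,0,0) gives 0. So H is 1 everywhere except there — the complement of the minterm ¬a1·a2·¬a3·¬a4.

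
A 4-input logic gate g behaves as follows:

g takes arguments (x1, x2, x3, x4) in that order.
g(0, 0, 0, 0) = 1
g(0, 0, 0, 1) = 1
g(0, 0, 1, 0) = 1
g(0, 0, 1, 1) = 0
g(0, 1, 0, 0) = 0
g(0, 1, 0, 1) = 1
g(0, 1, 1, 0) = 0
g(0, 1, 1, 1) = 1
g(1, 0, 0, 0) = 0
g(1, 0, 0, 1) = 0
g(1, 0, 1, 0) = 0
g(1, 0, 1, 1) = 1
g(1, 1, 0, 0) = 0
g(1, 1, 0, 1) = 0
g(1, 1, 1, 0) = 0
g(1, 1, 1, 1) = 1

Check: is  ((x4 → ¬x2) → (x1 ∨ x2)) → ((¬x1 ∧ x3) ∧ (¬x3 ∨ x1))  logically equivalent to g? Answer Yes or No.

No

Evaluate ((x4 → ¬x2) → (x1 ∨ x2)) → ((¬x1 ∧ x3) ∧ (¬x3 ∨ x1)) on each row and compare to g:
  x1=0, x2=0, x3=0, x4=0: formula gives 1, g = 1 ✓
  x1=0, x2=0, x3=0, x4=1: formula gives 1, g = 1 ✓
  x1=0, x2=0, x3=1, x4=0: formula gives 1, g = 1 ✓
  x1=0, x2=0, x3=1, x4=1: formula gives 1, but g = 0 ✗
Row (0,0,1,1) is a counterexample, so the formula is not equivalent to g.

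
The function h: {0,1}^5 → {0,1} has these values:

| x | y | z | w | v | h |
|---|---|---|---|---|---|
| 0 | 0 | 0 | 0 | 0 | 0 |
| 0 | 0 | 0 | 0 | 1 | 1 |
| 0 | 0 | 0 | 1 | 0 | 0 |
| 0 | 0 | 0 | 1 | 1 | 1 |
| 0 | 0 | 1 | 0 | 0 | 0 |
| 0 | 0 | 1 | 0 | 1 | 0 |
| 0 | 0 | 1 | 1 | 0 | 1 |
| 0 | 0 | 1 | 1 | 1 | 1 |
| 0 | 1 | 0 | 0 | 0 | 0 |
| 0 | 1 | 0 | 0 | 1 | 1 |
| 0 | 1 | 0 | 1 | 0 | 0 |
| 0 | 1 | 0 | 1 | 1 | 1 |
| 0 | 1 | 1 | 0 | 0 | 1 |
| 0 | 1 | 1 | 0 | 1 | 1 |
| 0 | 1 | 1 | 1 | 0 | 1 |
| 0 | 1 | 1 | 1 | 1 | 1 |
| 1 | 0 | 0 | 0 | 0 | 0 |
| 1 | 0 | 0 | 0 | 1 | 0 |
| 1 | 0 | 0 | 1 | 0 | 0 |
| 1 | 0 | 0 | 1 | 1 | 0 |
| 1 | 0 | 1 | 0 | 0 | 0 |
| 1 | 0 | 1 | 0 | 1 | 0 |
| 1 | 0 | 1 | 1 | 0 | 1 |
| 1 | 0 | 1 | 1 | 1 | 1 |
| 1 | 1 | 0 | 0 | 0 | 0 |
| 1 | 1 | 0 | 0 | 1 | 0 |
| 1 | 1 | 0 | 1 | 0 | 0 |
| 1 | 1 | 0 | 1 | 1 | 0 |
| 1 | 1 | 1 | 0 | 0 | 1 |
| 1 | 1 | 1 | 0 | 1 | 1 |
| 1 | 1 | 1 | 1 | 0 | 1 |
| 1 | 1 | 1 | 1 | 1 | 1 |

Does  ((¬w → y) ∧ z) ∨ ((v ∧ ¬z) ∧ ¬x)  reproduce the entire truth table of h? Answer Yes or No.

Test each input against both h and the formula:
  x=0, y=0, z=0, w=0, v=0: formula gives 0, h = 0 ✓
  x=0, y=0, z=0, w=0, v=1: formula gives 1, h = 1 ✓
  x=0, y=0, z=0, w=1, v=0: formula gives 0, h = 0 ✓
  x=0, y=0, z=0, w=1, v=1: formula gives 1, h = 1 ✓
  …and likewise for the remaining 28 rows.
Every row agrees, so the formula is equivalent.

Yes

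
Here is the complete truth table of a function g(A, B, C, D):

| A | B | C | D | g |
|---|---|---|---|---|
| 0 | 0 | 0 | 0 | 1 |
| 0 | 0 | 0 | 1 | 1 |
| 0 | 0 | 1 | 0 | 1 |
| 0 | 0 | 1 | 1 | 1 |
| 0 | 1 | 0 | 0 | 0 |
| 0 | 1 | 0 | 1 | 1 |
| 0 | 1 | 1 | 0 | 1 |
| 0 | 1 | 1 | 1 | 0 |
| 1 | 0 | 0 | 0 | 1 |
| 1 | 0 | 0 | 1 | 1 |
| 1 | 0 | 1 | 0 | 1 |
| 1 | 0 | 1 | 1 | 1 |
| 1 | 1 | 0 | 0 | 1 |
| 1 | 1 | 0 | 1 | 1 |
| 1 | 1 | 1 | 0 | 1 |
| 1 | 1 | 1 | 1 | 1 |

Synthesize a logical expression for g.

g is 0 on only 2 rows — (0,1,0,0), (0,1,1,1). Writing each as a minterm (¬A·B·¬C·¬D, ¬A·B·C·D) and OR-ing them characterizes exactly where g=0, so g is the negation of that disjunction.

g(A, B, C, D) = ((((A' · B) · C') · D') + (((A' · B) · C) · D))'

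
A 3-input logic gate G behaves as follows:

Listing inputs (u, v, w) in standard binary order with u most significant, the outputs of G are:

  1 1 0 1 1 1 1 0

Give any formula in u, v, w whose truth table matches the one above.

G(u, v, w) = not (((not u and v) and not w) or ((u and v) and w))

The 0-rows are (0,1,0), (1,1,1). Take each as a conjunction (¬u·v·¬w, u·v·w), form their disjunction, and complement — that gives a formula that is 1 everywhere G is.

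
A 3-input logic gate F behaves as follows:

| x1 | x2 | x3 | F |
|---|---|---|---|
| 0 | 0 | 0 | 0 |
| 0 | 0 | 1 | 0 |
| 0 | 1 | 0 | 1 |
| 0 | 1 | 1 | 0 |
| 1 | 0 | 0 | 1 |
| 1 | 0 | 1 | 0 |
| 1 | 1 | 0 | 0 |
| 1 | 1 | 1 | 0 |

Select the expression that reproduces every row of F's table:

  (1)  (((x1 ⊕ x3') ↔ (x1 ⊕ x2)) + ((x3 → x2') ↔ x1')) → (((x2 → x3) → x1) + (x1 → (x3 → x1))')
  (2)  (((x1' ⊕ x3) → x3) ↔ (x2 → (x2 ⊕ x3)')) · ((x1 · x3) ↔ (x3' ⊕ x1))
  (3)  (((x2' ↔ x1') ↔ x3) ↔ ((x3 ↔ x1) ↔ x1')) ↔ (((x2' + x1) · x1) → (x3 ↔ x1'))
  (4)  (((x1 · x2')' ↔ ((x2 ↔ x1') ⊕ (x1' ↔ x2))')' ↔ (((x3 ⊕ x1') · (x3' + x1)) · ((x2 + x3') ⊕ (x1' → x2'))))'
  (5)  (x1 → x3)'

4

(1) disagrees with F on (0,1,1) (formula → 1, table → 0); rule it out.
(2) disagrees with F on (0,0,1) (formula → 1, table → 0); rule it out.
(3) disagrees with F on (0,1,1) (formula → 1, table → 0); rule it out.
(5) disagrees with F on (0,1,0) (formula → 0, table → 1); rule it out.
Only (4) survives; checking it on all 8 rows confirms it matches F.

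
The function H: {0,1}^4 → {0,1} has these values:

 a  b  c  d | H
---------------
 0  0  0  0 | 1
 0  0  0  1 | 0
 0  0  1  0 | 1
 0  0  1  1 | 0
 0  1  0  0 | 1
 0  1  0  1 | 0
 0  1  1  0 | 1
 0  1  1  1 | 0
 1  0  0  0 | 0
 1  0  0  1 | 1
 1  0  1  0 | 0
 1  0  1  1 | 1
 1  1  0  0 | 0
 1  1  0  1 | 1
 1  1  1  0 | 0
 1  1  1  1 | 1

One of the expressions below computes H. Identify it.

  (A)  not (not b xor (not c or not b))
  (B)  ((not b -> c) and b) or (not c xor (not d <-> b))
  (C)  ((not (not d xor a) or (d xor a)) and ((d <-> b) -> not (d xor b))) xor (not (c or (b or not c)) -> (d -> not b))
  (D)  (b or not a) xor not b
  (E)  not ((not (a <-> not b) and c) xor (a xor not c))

(A) disagrees with H on (0,0,0,1) (formula → 1, table → 0); rule it out.
(B) disagrees with H on (0,0,1,0) (formula → 0, table → 1); rule it out.
(D) disagrees with H on (0,0,0,0) (formula → 0, table → 1); rule it out.
(E) disagrees with H on (0,0,0,0) (formula → 0, table → 1); rule it out.
Only (C) survives; checking it on all 16 rows confirms it matches H.

C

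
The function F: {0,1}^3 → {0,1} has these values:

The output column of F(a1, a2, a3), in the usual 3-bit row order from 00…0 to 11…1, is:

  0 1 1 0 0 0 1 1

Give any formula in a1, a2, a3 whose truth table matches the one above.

F(a1, a2, a3) = ((((~a1 & ~a2) & a3) | ((~a1 & a2) & ~a3)) | ((a1 & a2) & ~a3)) | ((a1 & a2) & a3)

F=1 on 4 inputs: (0,0,1), (0,1,0), (1,1,0), (1,1,1). Reading each as a conjunction of literals (¬a1·¬a2·a3, ¬a1·a2·¬a3, a1·a2·¬a3, a1·a2·a3) and taking the OR gives the canonical DNF.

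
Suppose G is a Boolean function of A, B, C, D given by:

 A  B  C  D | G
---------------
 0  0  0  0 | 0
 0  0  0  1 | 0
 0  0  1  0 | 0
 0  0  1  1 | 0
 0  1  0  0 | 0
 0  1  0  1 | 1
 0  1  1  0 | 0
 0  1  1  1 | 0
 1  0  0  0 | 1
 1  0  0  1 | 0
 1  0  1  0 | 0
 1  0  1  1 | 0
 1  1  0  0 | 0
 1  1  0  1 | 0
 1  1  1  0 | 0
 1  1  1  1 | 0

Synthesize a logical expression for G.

G(A, B, C, D) = (((~A & B) & ~C) & D) | (((A & ~B) & ~C) & ~D)

The 1-rows are (0,1,0,1), (1,0,0,0). Each contributes one minterm — ¬A·B·¬C·D; A·¬B·¬C·¬D — and their disjunction is a sum-of-products form of G.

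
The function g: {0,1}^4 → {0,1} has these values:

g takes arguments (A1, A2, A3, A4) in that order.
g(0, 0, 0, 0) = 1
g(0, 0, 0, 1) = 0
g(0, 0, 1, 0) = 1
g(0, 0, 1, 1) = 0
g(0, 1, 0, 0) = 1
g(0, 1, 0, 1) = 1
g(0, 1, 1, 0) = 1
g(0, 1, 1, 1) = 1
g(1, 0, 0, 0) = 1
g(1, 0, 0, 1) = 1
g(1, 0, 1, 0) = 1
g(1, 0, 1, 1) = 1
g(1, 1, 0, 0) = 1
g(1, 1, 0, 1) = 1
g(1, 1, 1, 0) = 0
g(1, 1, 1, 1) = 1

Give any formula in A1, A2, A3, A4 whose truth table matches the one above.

g(A1, A2, A3, A4) = ~(((((~A1 & ~A2) & ~A3) & A4) | (((~A1 & ~A2) & A3) & A4)) | (((A1 & A2) & A3) & ~A4))

The 0-rows are (0,0,0,1), (0,0,1,1), (1,1,1,0). Take each as a conjunction (¬A1·¬A2·¬A3·A4, ¬A1·¬A2·A3·A4, A1·A2·A3·¬A4), form their disjunction, and complement — that gives a formula that is 1 everywhere g is.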